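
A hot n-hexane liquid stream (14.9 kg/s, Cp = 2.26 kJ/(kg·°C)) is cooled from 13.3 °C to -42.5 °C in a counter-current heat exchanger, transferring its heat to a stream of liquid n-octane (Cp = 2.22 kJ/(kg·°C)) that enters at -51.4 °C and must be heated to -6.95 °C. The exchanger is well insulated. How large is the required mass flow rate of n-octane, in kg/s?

Heat released by hot stream: Q = 14.9 × 2.26 × (13.3 − -42.5) = 1879 kJ/s
Energy balance on cold side (adiabatic exchanger): Q = ṁ_c·Cp_c·(T_c,out − T_c,in)
ṁ_c = 1879 / [2.22 × (-6.95 − -51.4)] = 19.042 kg/s

ṁ_c = 19.0 kg/s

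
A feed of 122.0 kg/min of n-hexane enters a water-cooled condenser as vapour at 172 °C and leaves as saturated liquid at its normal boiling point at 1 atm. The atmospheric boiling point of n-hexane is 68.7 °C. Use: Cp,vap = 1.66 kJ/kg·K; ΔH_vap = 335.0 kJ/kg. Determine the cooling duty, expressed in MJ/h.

vapour 172→68.7 °C: -171.48 kJ/kg
condensation at 68.7 °C: -335 kJ/kg
Δh = -171.48 + -335 = -506.48 kJ/kg
Q = ṁ·Δh = 122.0 kg/min × -506.48 kJ/kg = -61790 kJ/min
|Q| = 1029.8 kW = 3707.4 MJ/h

Q_c = 3710 MJ/h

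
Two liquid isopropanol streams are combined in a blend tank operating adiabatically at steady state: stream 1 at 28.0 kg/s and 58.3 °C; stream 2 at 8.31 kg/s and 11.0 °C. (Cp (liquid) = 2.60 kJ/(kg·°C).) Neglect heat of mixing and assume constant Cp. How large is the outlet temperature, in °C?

T_out = 47.5 °C

No heat crosses the boundary, so H_out = H_in.
Σ ṁᵢCp,ᵢTᵢ = 28.0×2.60×58.3 + 8.31×2.60×11.0 = 4481.9
Σ ṁᵢCp,ᵢ = 28.0×2.60 + 8.31×2.60 = 94.406
T_out = 4481.9 / 94.406 = 47.475 °C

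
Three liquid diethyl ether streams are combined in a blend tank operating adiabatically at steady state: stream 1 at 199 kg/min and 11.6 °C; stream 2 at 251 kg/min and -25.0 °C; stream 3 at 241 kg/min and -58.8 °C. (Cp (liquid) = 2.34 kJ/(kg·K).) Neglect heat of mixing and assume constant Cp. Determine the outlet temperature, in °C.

Adiabatic, steady state ⇒ Σ ṁᵢCp,ᵢ(T_out − Tᵢ) = 0
T_out = Σ ṁᵢCp,ᵢTᵢ / Σ ṁᵢCp,ᵢ
      = -42442 / 1616.9 = -26.248 °C

T_out = -26.2 °C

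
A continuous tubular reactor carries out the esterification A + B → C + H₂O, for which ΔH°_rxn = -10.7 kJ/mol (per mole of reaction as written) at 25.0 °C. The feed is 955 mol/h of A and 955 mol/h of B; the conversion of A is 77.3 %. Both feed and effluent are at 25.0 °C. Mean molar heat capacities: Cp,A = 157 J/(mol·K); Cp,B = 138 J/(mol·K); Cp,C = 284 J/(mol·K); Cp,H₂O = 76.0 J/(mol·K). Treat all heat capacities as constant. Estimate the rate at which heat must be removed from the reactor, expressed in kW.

Extent of reaction ξ = 0.773 × 955 = 738.22 mol/h
Reaction term: ξ·ΔH°_rxn = 738.22 × -10.7 = -7898.9 kJ/h
Q = ΔH = -7898.9 kJ/h = -2.1941 kW
Heat removed = 2.1941 kW

Q_out = 2.19 kW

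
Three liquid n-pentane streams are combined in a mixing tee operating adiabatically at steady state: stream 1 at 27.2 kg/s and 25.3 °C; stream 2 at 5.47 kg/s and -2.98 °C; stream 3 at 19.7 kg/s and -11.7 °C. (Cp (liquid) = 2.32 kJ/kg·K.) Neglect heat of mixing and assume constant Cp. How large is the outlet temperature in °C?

Adiabatic, steady state ⇒ Σ ṁᵢCp,ᵢ(T_out − Tᵢ) = 0
T_out = Σ ṁᵢCp,ᵢTᵢ / Σ ṁᵢCp,ᵢ
      = 1024 / 121.5 = 8.4279 °C

T_out = 8.43 °C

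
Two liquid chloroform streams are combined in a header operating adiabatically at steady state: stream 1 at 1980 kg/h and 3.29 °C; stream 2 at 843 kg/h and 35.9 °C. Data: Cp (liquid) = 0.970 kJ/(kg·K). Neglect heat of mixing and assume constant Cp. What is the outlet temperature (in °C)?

No heat crosses the boundary, so H_out = H_in.
Σ ṁᵢCp,ᵢTᵢ = 1980×0.970×3.29 + 843×0.970×35.9 = 35675
Σ ṁᵢCp,ᵢ = 1980×0.970 + 843×0.970 = 2738.3
T_out = 35675 / 2738.3 = 13.028 °C

T_out = 13.0 °C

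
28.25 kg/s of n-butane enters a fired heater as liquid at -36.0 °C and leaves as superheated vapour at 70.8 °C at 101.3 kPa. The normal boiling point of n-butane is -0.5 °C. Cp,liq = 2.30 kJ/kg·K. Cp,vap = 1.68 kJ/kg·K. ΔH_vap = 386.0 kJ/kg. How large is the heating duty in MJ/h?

Q = 59700 MJ/h

liquid -36.0→-0.5 °C: 81.65 kJ/kg
vaporisation at -0.5 °C: 386 kJ/kg
vapour -0.5→70.8 °C: 119.78 kJ/kg
Δh = 81.65 + 386 + 119.78 = 587.43 kJ/kg
Q = ṁ·Δh = 28.25 kg/s × 587.43 kJ/kg = 16595 kJ/s
|Q| = 16595 kW = 59742 MJ/h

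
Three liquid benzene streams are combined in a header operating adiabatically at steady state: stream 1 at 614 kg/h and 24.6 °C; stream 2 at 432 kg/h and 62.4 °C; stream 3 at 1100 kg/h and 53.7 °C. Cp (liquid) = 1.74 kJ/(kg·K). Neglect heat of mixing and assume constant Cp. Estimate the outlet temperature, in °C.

T_out = 47.1 °C

Energy balance with Q = 0: Σ ṁᵢCp,ᵢ(T_out − Tᵢ) = 0
Σ ṁᵢCp,ᵢTᵢ = 614×1.74×24.6 + 432×1.74×62.4 + 1100×1.74×53.7 = 175970
Σ ṁᵢCp,ᵢ = 614×1.74 + 432×1.74 + 1100×1.74 = 3734
T_out = 175970 / 3734 = 47.125 °C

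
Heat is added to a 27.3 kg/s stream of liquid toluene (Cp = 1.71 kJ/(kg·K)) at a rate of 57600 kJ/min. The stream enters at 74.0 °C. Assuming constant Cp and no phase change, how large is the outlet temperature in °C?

T_out = 94.6 °C

Q = 57600 kJ/min = 960 kJ/s
ΔT = Q/(ṁ·Cp) = 960/(27.3×1.71) = 20.564 K
T_out = 74.0 + 20.564 = 94.564 °C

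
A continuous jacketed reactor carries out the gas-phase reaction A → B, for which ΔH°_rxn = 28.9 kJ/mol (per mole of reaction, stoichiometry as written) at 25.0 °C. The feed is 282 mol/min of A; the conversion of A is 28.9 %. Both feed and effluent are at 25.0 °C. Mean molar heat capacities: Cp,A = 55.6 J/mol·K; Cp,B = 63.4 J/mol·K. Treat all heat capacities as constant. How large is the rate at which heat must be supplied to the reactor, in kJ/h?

Extent of reaction ξ = 0.289 × 282 = 81.498 mol/min
Reaction term: ξ·ΔH°_rxn = 81.498 × 28.9 = 2355.3 kJ/min
Q = ΔH = 2355.3 kJ/min = 39.255 kW
Heat supplied = 141320 kJ/h

Q_in = 141000 kJ/h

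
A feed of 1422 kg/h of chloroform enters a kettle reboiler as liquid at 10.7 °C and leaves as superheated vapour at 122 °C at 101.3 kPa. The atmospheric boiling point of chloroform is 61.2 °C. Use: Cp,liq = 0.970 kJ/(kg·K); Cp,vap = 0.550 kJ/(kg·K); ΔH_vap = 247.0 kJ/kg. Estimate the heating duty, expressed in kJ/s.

Q = 130 kJ/s

liquid 10.7→61.2 °C: 48.985 kJ/kg
vaporisation at 61.2 °C: 247 kJ/kg
vapour 61.2→122 °C: 33.44 kJ/kg
Δh = 48.985 + 247 + 33.44 = 329.43 kJ/kg
Q = ṁ·Δh = 1422 kg/h × 329.43 kJ/kg = 468440 kJ/h
|Q| = 130.12 kW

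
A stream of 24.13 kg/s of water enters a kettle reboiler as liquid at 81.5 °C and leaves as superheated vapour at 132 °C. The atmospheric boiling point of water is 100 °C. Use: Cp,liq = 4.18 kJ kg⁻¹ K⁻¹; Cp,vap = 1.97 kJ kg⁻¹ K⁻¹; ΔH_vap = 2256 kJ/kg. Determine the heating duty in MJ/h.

Q = 208000 MJ/h

liquid 81.5→100 °C: 77.33 kJ/kg
vaporisation at 100 °C: 2256 kJ/kg
vapour 100→132 °C: 63.04 kJ/kg
Δh = 77.33 + 2256 + 63.04 = 2396.4 kJ/kg
Q = ṁ·Δh = 24.13 kg/s × 2396.4 kJ/kg = 57824 kJ/s
|Q| = 57824 kW = 208170 MJ/h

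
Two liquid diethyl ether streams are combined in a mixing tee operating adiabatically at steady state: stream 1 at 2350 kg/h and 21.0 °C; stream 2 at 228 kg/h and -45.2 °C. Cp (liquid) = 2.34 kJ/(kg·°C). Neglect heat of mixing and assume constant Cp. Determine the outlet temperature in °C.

Adiabatic, steady state ⇒ Σ ṁᵢCp,ᵢ(T_out − Tᵢ) = 0
Σ ṁᵢCp,ᵢTᵢ = 2350×2.34×21.0 + 228×2.34×-45.2 = 91364
Σ ṁᵢCp,ᵢ = 2350×2.34 + 228×2.34 = 6032.5
T_out = 91364 / 6032.5 = 15.145 °C

T_out = 15.1 °C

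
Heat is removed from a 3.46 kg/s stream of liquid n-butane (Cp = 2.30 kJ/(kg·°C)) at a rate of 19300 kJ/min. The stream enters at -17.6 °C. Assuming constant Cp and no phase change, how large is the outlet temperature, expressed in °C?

T_out = -58.0 °C

Q = 19300 kJ/min = 321.67 kJ/s
ΔT = Q/(ṁ·Cp) = 321.67/(3.46×2.30) = 40.421 K
T_out = -17.6 − 40.421 = -58.021 °C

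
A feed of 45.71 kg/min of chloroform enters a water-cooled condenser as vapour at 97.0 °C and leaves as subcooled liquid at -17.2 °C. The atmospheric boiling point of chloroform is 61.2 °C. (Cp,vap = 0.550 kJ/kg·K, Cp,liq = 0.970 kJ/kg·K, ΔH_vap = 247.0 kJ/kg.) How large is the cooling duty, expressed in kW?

Q_c = 261 kW

vapour 97.0→61.2 °C: -19.69 kJ/kg
condensation at 61.2 °C: -247 kJ/kg
liquid 61.2→-17.2 °C: -76.048 kJ/kg
Δh = -19.69 + -247 + -76.048 = -342.74 kJ/kg
Q = ṁ·Δh = 45.71 kg/min × -342.74 kJ/kg = -15667 kJ/min
|Q| = 261.11 kW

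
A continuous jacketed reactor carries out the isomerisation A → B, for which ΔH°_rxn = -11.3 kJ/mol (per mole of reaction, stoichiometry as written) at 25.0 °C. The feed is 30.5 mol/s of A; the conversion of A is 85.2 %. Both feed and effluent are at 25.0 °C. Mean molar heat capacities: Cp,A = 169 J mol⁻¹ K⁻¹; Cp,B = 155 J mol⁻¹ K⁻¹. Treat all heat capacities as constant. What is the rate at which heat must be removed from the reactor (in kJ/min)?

Extent of reaction ξ = 0.852 × 30.5 = 25.986 mol/s
Reaction term: ξ·ΔH°_rxn = 25.986 × -11.3 = -293.64 kJ/s
Q = ΔH = -293.64 kJ/s = -293.64 kW
Heat removed = 17619 kJ/min

Q_out = 17600 kJ/min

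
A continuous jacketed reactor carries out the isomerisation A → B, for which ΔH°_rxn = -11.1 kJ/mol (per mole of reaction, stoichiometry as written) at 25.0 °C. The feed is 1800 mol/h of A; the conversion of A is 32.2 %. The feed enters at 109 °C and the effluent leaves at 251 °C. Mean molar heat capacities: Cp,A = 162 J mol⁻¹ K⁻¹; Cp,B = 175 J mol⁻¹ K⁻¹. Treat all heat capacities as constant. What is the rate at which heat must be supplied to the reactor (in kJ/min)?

Extent of reaction ξ = 0.322 × 1800 = 579.6 mol/h
Reaction term: ξ·ΔH°_rxn = 579.6 × -11.1 = -6433.6 kJ/h
Sensible, feed 109→25 °C: -24494 kJ/h
Outlet flows (mol/h): A 1220.4, B 579.6
Sensible, products 25→251 °C: 67604 kJ/h
Q = ΔH = 36677 kJ/h = 10.188 kW
Heat supplied = 611.28 kJ/min

Q_in = 611 kJ/min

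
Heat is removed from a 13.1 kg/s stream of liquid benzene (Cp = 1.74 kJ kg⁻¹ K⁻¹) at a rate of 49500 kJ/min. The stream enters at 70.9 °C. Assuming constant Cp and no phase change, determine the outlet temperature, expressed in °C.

Q = 49500 kJ/min = 825 kJ/s
ΔT = Q/(ṁ·Cp) = 825/(13.1×1.74) = 36.194 K
T_out = 70.9 − 36.194 = 34.706 °C

T_out = 34.7 °C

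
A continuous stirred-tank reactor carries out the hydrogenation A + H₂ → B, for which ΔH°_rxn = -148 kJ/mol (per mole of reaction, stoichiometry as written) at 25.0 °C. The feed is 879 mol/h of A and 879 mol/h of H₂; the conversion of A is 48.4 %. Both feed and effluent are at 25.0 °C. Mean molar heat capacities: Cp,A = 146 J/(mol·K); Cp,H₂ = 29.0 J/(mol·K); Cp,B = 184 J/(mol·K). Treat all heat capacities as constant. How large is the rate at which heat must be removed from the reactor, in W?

Q_out = 17500 W

Extent of reaction ξ = 0.484 × 879 = 425.44 mol/h
Reaction term: ξ·ΔH°_rxn = 425.44 × -148 = -62965 kJ/h
Q = ΔH = -62965 kJ/h = -17.49 kW
Heat removed = 17490 W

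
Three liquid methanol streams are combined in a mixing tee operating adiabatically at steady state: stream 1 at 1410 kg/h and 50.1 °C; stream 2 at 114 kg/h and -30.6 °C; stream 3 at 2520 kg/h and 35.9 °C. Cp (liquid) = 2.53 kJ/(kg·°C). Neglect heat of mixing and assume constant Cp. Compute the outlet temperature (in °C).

No heat crosses the boundary, so H_out = H_in.
Σ ṁᵢCp,ᵢTᵢ = 1410×2.53×50.1 + 114×2.53×-30.6 + 2520×2.53×35.9 = 398780
Σ ṁᵢCp,ᵢ = 1410×2.53 + 114×2.53 + 2520×2.53 = 10231
T_out = 398780 / 10231 = 38.976 °C

T_out = 39.0 °C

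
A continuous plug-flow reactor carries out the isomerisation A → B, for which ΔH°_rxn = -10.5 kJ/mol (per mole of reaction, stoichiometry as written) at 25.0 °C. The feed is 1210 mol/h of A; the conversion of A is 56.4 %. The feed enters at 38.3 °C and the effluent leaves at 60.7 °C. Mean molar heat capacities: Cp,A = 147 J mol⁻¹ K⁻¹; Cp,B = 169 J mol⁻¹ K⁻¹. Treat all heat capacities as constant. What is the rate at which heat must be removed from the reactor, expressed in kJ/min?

Extent of reaction ξ = 0.564 × 1210 = 682.44 mol/h
Reaction term: ξ·ΔH°_rxn = 682.44 × -10.5 = -7165.6 kJ/h
Sensible, feed 38.3→25 °C: -2365.7 kJ/h
Outlet flows (mol/h): A 527.56, B 682.44
Sensible, products 25→60.7 °C: 6885.9 kJ/h
Q = ΔH = -2645.3 kJ/h = -0.73482 kW
Heat removed = 44.089 kJ/min

Q_out = 44.1 kJ/min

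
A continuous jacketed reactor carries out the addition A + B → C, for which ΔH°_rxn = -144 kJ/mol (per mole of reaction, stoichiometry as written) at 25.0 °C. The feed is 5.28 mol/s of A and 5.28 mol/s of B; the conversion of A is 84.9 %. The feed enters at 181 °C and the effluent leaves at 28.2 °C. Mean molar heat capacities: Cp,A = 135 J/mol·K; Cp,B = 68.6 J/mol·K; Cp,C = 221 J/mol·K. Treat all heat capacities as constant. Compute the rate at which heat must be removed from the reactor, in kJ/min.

Extent of reaction ξ = 0.849 × 5.28 = 4.4827 mol/s
Reaction term: ξ·ΔH°_rxn = 4.4827 × -144 = -645.51 kJ/s
Sensible, feed 181→25 °C: -167.7 kJ/s
Outlet flows (mol/s): A 0.79728, B 0.79728, C 4.4827
Sensible, products 25→28.2 °C: 3.6896 kJ/s
Q = ΔH = -809.52 kJ/s = -809.52 kW
Heat removed = 48571 kJ/min

Q_out = 48600 kJ/min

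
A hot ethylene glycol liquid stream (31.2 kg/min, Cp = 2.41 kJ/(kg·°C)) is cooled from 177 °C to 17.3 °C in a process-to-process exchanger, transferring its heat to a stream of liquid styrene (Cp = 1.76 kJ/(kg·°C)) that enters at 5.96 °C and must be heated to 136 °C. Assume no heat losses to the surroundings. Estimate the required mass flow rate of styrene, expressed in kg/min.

ṁ_c = 52.5 kg/min

Heat released by hot stream: Q = 31.2 × 2.41 × (177 − 17.3) = 12008 kJ/min
Energy balance on cold side (adiabatic exchanger): Q = ṁ_c·Cp_c·(T_c,out − T_c,in)
ṁ_c = 12008 / [1.76 × (136 − 5.96)] = 52.467 kg/min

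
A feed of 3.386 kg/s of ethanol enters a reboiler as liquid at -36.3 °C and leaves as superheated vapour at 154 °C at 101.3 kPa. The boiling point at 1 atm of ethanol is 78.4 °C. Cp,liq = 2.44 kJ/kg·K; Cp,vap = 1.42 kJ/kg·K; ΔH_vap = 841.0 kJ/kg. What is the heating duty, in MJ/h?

liquid -36.3→78.4 °C: 279.87 kJ/kg
vaporisation at 78.4 °C: 841 kJ/kg
vapour 78.4→154 °C: 107.35 kJ/kg
Δh = 279.87 + 841 + 107.35 = 1228.2 kJ/kg
Q = ṁ·Δh = 3.386 kg/s × 1228.2 kJ/kg = 4158.8 kJ/s
|Q| = 4158.8 kW = 14972 MJ/h

Q = 15000 MJ/h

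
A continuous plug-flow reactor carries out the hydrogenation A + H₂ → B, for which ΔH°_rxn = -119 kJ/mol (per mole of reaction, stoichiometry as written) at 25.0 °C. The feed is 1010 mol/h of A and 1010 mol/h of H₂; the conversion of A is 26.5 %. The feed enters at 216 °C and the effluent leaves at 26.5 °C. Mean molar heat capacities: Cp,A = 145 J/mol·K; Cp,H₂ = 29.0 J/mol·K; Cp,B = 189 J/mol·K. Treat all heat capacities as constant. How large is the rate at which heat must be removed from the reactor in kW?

Q_out = 18.1 kW

Extent of reaction ξ = 0.265 × 1010 = 267.65 mol/h
Reaction term: ξ·ΔH°_rxn = 267.65 × -119 = -31850 kJ/h
Sensible, feed 216→25 °C: -33566 kJ/h
Outlet flows (mol/h): A 742.35, H₂ 742.35, B 267.65
Sensible, products 25→26.5 °C: 269.63 kJ/h
Q = ΔH = -65147 kJ/h = -18.096 kW
Heat removed = 18.096 kW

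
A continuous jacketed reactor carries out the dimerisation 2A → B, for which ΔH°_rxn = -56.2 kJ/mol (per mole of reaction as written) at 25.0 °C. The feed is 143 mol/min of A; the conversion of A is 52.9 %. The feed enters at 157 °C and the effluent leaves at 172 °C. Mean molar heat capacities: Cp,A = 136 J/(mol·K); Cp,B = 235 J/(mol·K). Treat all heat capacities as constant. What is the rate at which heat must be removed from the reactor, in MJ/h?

Extent of reaction ξ = 0.529 × 143 / 2 = 37.824 mol/min
Reaction term: ξ·ΔH°_rxn = 37.824 × -56.2 = -2125.7 kJ/min
Sensible, feed 157→25 °C: -2567.1 kJ/min
Outlet flows (mol/min): A 67.353, B 37.824
Sensible, products 25→172 °C: 2653.1 kJ/min
Q = ΔH = -2039.7 kJ/min = -33.995 kW
Heat removed = 122.38 MJ/h

Q_out = 122 MJ/h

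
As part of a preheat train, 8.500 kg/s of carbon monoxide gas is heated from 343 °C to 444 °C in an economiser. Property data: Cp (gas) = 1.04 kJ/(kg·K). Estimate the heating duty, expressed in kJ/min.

Q = ṁ·Cp·ΔT = 8.500 × 1.04 × (444 − 343) = 892.84 kJ/s
Heating duty = 53570 kJ/min

Q = 53600 kJ/min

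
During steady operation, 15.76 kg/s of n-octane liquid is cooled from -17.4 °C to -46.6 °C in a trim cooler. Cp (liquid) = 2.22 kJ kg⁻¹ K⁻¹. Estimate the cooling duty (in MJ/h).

Q_c = 3680 MJ/h

Q = ṁ·Cp·ΔT = 15.76 × 2.22 × (-46.6 − -17.4) = -1021.6 kJ/s
Cooling duty = 3677.9 MJ/h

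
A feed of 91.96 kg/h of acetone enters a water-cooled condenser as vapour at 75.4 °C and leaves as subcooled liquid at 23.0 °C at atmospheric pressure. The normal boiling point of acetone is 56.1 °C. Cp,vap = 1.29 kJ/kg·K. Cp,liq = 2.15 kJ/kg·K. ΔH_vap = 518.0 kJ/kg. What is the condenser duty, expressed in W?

Q_c = 15700 W

vapour 75.4→56.1 °C: -24.897 kJ/kg
condensation at 56.1 °C: -518 kJ/kg
liquid 56.1→23.0 °C: -71.165 kJ/kg
Δh = -24.897 + -518 + -71.165 = -614.06 kJ/kg
Q = ṁ·Δh = 91.96 kg/h × -614.06 kJ/kg = -56469 kJ/h
|Q| = 15.686 kW = 15686 W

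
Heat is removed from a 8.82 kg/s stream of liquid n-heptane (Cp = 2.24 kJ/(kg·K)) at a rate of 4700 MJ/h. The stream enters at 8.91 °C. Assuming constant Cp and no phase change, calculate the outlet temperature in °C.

T_out = -57.2 °C

Q = 4700 MJ/h = 1305.6 kJ/s
ΔT = Q/(ṁ·Cp) = 1305.6/(8.82×2.24) = 66.081 K
T_out = 8.91 − 66.081 = -57.171 °C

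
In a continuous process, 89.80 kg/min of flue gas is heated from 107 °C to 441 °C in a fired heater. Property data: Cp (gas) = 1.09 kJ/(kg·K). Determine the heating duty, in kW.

Q = ṁ·Cp·ΔT = 89.80 × 1.09 × (441 − 107) = 32693 kJ/min
Converting: 32693 / 60 s = 544.88 kW

Q = 545 kW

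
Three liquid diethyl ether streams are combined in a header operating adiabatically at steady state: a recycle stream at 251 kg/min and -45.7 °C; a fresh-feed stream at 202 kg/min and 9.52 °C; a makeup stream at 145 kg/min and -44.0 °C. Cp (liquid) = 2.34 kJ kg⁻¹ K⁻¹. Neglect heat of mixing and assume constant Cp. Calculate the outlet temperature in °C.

No heat crosses the boundary, so H_out = H_in.
T_out = Σ ṁᵢCp,ᵢTᵢ / Σ ṁᵢCp,ᵢ
      = -37271 / 1399.3 = -26.635 °C

T_out = -26.6 °C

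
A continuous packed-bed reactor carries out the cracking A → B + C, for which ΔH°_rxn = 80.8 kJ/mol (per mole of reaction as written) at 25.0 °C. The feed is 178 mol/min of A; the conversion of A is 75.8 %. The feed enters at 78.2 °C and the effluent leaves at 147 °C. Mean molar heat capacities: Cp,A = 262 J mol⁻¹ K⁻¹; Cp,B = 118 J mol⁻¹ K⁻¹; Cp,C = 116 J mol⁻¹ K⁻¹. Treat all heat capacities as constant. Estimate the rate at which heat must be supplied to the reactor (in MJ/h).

Q_in = 819 MJ/h

Extent of reaction ξ = 0.758 × 178 = 134.92 mol/min
Reaction term: ξ·ΔH°_rxn = 134.92 × 80.8 = 10902 kJ/min
Sensible, feed 78.2→25 °C: -2481 kJ/min
Outlet flows (mol/min): A 43.076, B 134.92, C 134.92
Sensible, products 25→147 °C: 5228.7 kJ/min
Q = ΔH = 13650 kJ/min = 227.49 kW
Heat supplied = 818.97 MJ/h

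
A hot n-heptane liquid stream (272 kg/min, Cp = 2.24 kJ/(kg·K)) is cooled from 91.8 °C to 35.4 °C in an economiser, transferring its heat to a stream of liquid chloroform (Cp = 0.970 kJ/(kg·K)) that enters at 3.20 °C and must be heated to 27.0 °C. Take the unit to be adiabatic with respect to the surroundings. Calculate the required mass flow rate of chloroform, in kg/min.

Heat released by hot stream: Q = 272 × 2.24 × (91.8 − 35.4) = 34363 kJ/min
Energy balance on cold side (adiabatic exchanger): Q = ṁ_c·Cp_c·(T_c,out − T_c,in)
ṁ_c = 34363 / [0.970 × (27.0 − 3.20)] = 1488.5 kg/min

ṁ_c = 1490 kg/min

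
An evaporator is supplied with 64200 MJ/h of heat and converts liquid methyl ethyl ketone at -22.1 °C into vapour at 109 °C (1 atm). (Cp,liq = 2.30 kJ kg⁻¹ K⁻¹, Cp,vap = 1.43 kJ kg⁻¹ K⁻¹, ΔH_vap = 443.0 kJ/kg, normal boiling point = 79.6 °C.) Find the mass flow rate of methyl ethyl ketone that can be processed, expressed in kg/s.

ṁ = 24.8 kg/s

Δh = 2.30×(79.6−-22.1) + 443.0 + 1.43×(109−79.6) = 718.95 kJ/kg
Q = 64200 MJ/h = 17833 kJ/s = 17833 kJ/s
ṁ = Q/Δh = 17833 / 718.95 = 24.805 kg/s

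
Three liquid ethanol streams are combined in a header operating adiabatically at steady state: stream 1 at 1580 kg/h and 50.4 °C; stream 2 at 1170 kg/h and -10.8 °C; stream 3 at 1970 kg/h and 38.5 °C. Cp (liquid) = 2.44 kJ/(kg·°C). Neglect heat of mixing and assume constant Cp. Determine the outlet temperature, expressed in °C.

T_out = 30.3 °C

No heat crosses the boundary, so H_out = H_in.
T_out = Σ ṁᵢCp,ᵢTᵢ / Σ ṁᵢCp,ᵢ
      = 348530 / 11517 = 30.263 °C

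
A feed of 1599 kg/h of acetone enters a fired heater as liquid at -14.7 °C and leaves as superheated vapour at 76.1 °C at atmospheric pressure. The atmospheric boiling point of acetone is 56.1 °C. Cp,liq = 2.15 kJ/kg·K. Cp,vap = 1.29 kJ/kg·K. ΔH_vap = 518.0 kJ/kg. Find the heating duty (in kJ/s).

liquid -14.7→56.1 °C: 152.22 kJ/kg
vaporisation at 56.1 °C: 518 kJ/kg
vapour 56.1→76.1 °C: 25.8 kJ/kg
Δh = 152.22 + 518 + 25.8 = 696.02 kJ/kg
Q = ṁ·Δh = 1599 kg/h × 696.02 kJ/kg = 1.1129e+06 kJ/h
|Q| = 309.15 kW

Q = 309 kJ/s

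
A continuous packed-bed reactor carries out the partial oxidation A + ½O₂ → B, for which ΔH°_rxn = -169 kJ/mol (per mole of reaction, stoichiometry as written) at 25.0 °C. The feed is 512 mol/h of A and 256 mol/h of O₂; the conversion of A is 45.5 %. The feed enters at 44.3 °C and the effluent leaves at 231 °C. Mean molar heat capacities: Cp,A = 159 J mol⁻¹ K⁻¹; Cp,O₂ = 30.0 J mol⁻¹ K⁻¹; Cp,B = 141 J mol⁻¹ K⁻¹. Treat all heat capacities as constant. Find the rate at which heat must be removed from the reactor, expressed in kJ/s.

Extent of reaction ξ = 0.455 × 512 = 232.96 mol/h
Reaction term: ξ·ΔH°_rxn = 232.96 × -169 = -39370 kJ/h
Sensible, feed 44.3→25 °C: -1719.4 kJ/h
Outlet flows (mol/h): A 279.04, O₂ 139.52, B 232.96
Sensible, products 25→231 °C: 16768 kJ/h
Q = ΔH = -24321 kJ/h = -6.7559 kW
Heat removed = 6.7559 kJ/s

Q_out = 6.76 kJ/s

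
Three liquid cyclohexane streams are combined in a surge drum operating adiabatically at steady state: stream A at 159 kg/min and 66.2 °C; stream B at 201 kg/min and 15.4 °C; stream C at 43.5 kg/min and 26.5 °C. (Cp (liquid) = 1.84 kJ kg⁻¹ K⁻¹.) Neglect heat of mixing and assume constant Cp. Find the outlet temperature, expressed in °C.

Energy balance with Q = 0: Σ ṁᵢCp,ᵢ(T_out − Tᵢ) = 0
Σ ṁᵢCp,ᵢTᵢ = 159×1.84×66.2 + 201×1.84×15.4 + 43.5×1.84×26.5 = 27184
Σ ṁᵢCp,ᵢ = 159×1.84 + 201×1.84 + 43.5×1.84 = 742.44
T_out = 27184 / 742.44 = 36.614 °C

T_out = 36.6 °C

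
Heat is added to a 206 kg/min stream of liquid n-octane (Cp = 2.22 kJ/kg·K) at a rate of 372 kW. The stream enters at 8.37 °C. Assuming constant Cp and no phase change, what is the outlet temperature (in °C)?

Q = 372 kW = 22320 kJ/min
ΔT = Q/(ṁ·Cp) = 22320/(206×2.22) = 48.806 K
T_out = 8.37 + 48.806 = 57.176 °C

T_out = 57.2 °C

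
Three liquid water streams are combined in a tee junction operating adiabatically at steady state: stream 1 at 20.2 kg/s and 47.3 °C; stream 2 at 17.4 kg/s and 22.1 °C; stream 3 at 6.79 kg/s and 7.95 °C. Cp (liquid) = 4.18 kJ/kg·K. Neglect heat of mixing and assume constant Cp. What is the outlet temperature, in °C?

Energy balance with Q = 0: Σ ṁᵢCp,ᵢ(T_out − Tᵢ) = 0
T_out = Σ ṁᵢCp,ᵢTᵢ / Σ ṁᵢCp,ᵢ
      = 5826.8 / 185.55 = 31.403 °C

T_out = 31.4 °C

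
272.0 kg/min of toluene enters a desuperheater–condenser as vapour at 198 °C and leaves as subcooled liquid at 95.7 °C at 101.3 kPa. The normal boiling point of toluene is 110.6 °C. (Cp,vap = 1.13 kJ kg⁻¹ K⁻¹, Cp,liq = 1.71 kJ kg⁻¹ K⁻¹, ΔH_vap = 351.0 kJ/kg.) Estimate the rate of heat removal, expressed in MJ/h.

vapour 198→110.6 °C: -98.762 kJ/kg
condensation at 110.6 °C: -351 kJ/kg
liquid 110.6→95.7 °C: -25.479 kJ/kg
Δh = -98.762 + -351 + -25.479 = -475.24 kJ/kg
Q = ṁ·Δh = 272.0 kg/min × -475.24 kJ/kg = -129270 kJ/min
|Q| = 2154.4 kW = 7755.9 MJ/h

Q_c = 7760 MJ/h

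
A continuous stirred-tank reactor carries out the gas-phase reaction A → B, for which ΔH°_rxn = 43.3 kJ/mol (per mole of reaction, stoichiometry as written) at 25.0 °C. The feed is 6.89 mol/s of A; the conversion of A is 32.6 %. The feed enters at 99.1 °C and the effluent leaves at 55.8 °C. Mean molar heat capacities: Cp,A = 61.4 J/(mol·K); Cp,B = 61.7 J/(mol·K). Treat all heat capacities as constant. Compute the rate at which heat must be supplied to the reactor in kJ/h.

Q_in = 284000 kJ/h

Extent of reaction ξ = 0.326 × 6.89 = 2.2461 mol/s
Reaction term: ξ·ΔH°_rxn = 2.2461 × 43.3 = 97.258 kJ/s
Sensible, feed 99.1→25 °C: -31.348 kJ/s
Outlet flows (mol/s): A 4.6439, B 2.2461
Sensible, products 25→55.8 °C: 13.051 kJ/s
Q = ΔH = 78.961 kJ/s = 78.961 kW
Heat supplied = 284260 kJ/h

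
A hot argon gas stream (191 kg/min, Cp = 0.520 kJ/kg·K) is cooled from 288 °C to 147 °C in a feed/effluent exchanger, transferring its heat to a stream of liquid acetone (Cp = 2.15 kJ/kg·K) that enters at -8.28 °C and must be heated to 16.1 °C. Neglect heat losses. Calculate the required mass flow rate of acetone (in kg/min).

ṁ_c = 267 kg/min

Heat released by hot stream: Q = 191 × 0.520 × (288 − 147) = 14004 kJ/min
Energy balance on cold side (adiabatic exchanger): Q = ṁ_c·Cp_c·(T_c,out − T_c,in)
ṁ_c = 14004 / [2.15 × (16.1 − -8.28)] = 267.17 kg/min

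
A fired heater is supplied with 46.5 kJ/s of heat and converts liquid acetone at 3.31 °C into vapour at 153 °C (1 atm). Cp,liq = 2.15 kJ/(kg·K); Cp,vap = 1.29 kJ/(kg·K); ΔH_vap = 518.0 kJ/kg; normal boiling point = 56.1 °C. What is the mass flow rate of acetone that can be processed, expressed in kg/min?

Δh = 2.15×(56.1−3.31) + 518.0 + 1.29×(153−56.1) = 756.5 kJ/kg
Q = 46.5 kJ/s = 46.5 kJ/s = 2790 kJ/min
ṁ = Q/Δh = 2790 / 756.5 = 3.688 kg/min

ṁ = 3.69 kg/min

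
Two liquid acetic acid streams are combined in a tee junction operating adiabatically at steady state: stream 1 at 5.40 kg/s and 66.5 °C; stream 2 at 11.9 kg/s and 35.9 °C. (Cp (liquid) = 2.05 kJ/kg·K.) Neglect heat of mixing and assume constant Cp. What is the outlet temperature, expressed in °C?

No heat crosses the boundary, so H_out = H_in.
Σ ṁᵢCp,ᵢTᵢ = 5.40×2.05×66.5 + 11.9×2.05×35.9 = 1611.9
Σ ṁᵢCp,ᵢ = 5.40×2.05 + 11.9×2.05 = 35.465
T_out = 1611.9 / 35.465 = 45.451 °C

T_out = 45.5 °C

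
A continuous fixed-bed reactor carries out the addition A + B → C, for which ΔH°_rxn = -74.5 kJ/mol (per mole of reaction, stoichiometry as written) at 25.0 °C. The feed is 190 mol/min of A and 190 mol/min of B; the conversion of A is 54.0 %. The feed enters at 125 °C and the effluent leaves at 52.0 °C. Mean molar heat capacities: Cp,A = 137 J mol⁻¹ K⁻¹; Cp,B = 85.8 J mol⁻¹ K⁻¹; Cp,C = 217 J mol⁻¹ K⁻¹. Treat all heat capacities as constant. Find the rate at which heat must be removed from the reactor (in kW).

Extent of reaction ξ = 0.540 × 190 = 102.6 mol/min
Reaction term: ξ·ΔH°_rxn = 102.6 × -74.5 = -7643.7 kJ/min
Sensible, feed 125→25 °C: -4233.2 kJ/min
Outlet flows (mol/min): A 87.4, B 87.4, C 102.6
Sensible, products 25→52.0 °C: 1126.9 kJ/min
Q = ΔH = -10750 kJ/min = -179.17 kW
Heat removed = 179.17 kW

Q_out = 179 kW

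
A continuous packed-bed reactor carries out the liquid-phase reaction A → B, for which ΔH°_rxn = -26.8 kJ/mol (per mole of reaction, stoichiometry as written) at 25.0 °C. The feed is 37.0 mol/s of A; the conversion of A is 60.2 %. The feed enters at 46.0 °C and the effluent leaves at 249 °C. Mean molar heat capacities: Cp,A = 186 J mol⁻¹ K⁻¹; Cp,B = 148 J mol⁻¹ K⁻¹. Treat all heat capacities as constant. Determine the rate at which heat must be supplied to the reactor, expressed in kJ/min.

Extent of reaction ξ = 0.602 × 37.0 = 22.274 mol/s
Reaction term: ξ·ΔH°_rxn = 22.274 × -26.8 = -596.94 kJ/s
Sensible, feed 46.0→25 °C: -144.52 kJ/s
Outlet flows (mol/s): A 14.726, B 22.274
Sensible, products 25→249 °C: 1352 kJ/s
Q = ΔH = 610.51 kJ/s = 610.51 kW
Heat supplied = 36630 kJ/min

Q_in = 36600 kJ/min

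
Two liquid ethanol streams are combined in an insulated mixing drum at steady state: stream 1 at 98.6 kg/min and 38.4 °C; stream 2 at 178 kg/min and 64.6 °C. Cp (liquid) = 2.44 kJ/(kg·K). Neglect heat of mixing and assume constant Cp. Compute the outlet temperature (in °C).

Energy balance with Q = 0: Σ ṁᵢCp,ᵢ(T_out − Tᵢ) = 0
T_out = Σ ṁᵢCp,ᵢTᵢ / Σ ṁᵢCp,ᵢ
      = 37295 / 674.9 = 55.26 °C

T_out = 55.3 °C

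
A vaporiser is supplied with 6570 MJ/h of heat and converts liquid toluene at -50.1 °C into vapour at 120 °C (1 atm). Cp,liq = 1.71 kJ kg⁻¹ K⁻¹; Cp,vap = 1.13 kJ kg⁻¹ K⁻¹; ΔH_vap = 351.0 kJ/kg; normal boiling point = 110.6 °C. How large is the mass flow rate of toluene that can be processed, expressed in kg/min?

Δh = 1.71×(110.6−-50.1) + 351.0 + 1.13×(120−110.6) = 636.42 kJ/kg
Q = 6570 MJ/h = 1825 kJ/s = 109500 kJ/min
ṁ = Q/Δh = 109500 / 636.42 = 172.06 kg/min

ṁ = 172 kg/min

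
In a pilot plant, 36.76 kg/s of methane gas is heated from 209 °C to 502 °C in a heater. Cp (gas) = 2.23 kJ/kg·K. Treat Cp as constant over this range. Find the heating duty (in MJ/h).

Q = 86500 MJ/h

Q = ṁ·Cp·ΔT = 36.76 × 2.23 × (502 − 209) = 24019 kJ/s
Heating duty = 86467 MJ/h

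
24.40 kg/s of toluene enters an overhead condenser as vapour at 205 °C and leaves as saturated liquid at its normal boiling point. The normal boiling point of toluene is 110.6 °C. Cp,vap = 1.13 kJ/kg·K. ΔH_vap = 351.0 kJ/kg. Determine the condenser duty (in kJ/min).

vapour 205→110.6 °C: -106.67 kJ/kg
condensation at 110.6 °C: -351 kJ/kg
Δh = -106.67 + -351 = -457.67 kJ/kg
Q = ṁ·Δh = 24.40 kg/s × -457.67 kJ/kg = -11167 kJ/s
|Q| = 11167 kW = 670030 kJ/min

Q_c = 670000 kJ/min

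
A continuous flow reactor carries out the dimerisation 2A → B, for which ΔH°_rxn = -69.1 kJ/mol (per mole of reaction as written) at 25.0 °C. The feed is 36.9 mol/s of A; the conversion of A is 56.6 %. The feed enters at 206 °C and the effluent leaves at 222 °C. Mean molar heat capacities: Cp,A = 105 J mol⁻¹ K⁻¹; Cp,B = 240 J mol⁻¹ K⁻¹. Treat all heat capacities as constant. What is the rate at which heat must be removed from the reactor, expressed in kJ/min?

Q_out = 35900 kJ/min

Extent of reaction ξ = 0.566 × 36.9 / 2 = 10.443 mol/s
Reaction term: ξ·ΔH°_rxn = 10.443 × -69.1 = -721.59 kJ/s
Sensible, feed 206→25 °C: -701.28 kJ/s
Outlet flows (mol/s): A 16.015, B 10.443
Sensible, products 25→222 °C: 824.99 kJ/s
Q = ΔH = -597.88 kJ/s = -597.88 kW
Heat removed = 35873 kJ/min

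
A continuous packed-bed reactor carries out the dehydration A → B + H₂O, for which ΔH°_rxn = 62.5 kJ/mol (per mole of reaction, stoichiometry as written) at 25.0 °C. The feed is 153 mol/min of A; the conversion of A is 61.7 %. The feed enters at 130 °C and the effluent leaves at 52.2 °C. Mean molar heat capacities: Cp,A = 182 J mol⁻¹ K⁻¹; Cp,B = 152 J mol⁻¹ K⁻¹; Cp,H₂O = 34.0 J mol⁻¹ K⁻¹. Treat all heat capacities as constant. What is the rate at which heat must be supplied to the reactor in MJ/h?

Q_in = 225 MJ/h

Extent of reaction ξ = 0.617 × 153 = 94.401 mol/min
Reaction term: ξ·ΔH°_rxn = 94.401 × 62.5 = 5900.1 kJ/min
Sensible, feed 130→25 °C: -2923.8 kJ/min
Outlet flows (mol/min): A 58.599, B 94.401, H₂O 94.401
Sensible, products 25→52.2 °C: 767.68 kJ/min
Q = ΔH = 3743.9 kJ/min = 62.399 kW
Heat supplied = 224.63 MJ/h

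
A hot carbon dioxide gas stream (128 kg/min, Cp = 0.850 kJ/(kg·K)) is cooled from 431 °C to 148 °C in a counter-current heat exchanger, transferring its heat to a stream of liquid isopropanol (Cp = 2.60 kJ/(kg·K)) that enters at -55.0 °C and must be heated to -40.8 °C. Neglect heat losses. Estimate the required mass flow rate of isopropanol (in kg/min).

Heat released by hot stream: Q = 128 × 0.850 × (431 − 148) = 30790 kJ/min
Energy balance on cold side (adiabatic exchanger): Q = ṁ_c·Cp_c·(T_c,out − T_c,in)
ṁ_c = 30790 / [2.60 × (-40.8 − -55.0)] = 833.98 kg/min

ṁ_c = 834 kg/min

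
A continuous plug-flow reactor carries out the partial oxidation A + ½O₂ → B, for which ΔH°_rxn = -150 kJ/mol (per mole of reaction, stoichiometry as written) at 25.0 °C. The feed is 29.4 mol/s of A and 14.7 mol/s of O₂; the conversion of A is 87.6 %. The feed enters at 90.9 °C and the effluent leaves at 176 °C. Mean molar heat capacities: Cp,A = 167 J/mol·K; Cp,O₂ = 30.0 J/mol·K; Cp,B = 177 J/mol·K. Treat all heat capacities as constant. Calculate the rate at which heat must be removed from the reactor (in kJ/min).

Extent of reaction ξ = 0.876 × 29.4 = 25.754 mol/s
Reaction term: ξ·ΔH°_rxn = 25.754 × -150 = -3863.2 kJ/s
Sensible, feed 90.9→25 °C: -352.62 kJ/s
Outlet flows (mol/s): A 3.6456, O₂ 1.8228, B 25.754
Sensible, products 25→176 °C: 788.53 kJ/s
Q = ΔH = -3427.3 kJ/s = -3427.3 kW
Heat removed = 205640 kJ/min

Q_out = 206000 kJ/min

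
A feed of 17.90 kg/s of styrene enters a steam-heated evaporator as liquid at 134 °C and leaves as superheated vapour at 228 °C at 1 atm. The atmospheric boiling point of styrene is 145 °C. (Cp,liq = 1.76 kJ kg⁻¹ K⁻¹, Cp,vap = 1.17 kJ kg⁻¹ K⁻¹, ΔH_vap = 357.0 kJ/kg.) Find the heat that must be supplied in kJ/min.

liquid 134→145 °C: 19.36 kJ/kg
vaporisation at 145 °C: 357 kJ/kg
vapour 145→228 °C: 97.11 kJ/kg
Δh = 19.36 + 357 + 97.11 = 473.47 kJ/kg
Q = ṁ·Δh = 17.90 kg/s × 473.47 kJ/kg = 8475.1 kJ/s
|Q| = 8475.1 kW = 508510 kJ/min

Q = 509000 kJ/min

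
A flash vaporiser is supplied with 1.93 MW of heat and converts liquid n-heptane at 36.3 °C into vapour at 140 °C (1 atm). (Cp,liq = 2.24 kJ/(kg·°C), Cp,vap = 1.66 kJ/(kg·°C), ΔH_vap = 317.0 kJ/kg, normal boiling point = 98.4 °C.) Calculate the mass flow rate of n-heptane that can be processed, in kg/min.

ṁ = 221 kg/min

Δh = 2.24×(98.4−36.3) + 317.0 + 1.66×(140−98.4) = 525.16 kJ/kg
Q = 1.93 MW = 1930 kJ/s = 115800 kJ/min
ṁ = Q/Δh = 115800 / 525.16 = 220.5 kg/min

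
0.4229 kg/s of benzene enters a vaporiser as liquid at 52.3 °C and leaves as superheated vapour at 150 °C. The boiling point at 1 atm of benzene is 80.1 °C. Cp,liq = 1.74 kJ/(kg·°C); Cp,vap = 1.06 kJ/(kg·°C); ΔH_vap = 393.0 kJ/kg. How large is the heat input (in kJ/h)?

Q = 785000 kJ/h

liquid 52.3→80.1 °C: 48.372 kJ/kg
vaporisation at 80.1 °C: 393 kJ/kg
vapour 80.1→150 °C: 74.094 kJ/kg
Δh = 48.372 + 393 + 74.094 = 515.47 kJ/kg
Q = ṁ·Δh = 0.4229 kg/s × 515.47 kJ/kg = 217.99 kJ/s
|Q| = 217.99 kW = 784770 kJ/h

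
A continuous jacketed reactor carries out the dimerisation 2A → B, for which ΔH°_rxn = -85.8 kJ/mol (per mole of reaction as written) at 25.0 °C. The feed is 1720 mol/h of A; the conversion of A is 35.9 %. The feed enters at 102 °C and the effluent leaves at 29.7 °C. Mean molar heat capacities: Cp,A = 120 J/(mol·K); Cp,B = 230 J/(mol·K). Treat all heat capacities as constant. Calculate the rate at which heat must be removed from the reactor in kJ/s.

Extent of reaction ξ = 0.359 × 1720 / 2 = 308.74 mol/h
Reaction term: ξ·ΔH°_rxn = 308.74 × -85.8 = -26490 kJ/h
Sensible, feed 102→25 °C: -15893 kJ/h
Outlet flows (mol/h): A 1102.5, B 308.74
Sensible, products 25→29.7 °C: 955.57 kJ/h
Q = ΔH = -41427 kJ/h = -11.508 kW
Heat removed = 11.508 kJ/s

Q_out = 11.5 kJ/s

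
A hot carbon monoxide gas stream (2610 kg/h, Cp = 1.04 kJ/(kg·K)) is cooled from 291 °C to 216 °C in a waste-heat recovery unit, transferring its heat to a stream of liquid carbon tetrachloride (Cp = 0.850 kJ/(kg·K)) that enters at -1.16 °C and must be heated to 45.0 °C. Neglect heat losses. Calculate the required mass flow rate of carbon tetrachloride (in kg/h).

Heat released by hot stream: Q = 2610 × 1.04 × (291 − 216) = 203580 kJ/h
Energy balance on cold side (adiabatic exchanger): Q = ṁ_c·Cp_c·(T_c,out − T_c,in)
ṁ_c = 203580 / [0.850 × (45.0 − -1.16)] = 5188.6 kg/h

ṁ_c = 5190 kg/h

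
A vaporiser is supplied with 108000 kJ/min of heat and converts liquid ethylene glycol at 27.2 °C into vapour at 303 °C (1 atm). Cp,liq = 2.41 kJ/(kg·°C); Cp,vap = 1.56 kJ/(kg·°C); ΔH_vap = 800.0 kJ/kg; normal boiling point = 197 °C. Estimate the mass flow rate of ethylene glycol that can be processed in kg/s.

ṁ = 1.31 kg/s

Δh = 2.41×(197−27.2) + 800.0 + 1.56×(303−197) = 1374.6 kJ/kg
Q = 108000 kJ/min = 1800 kJ/s = 1800 kJ/s
ṁ = Q/Δh = 1800 / 1374.6 = 1.3095 kg/s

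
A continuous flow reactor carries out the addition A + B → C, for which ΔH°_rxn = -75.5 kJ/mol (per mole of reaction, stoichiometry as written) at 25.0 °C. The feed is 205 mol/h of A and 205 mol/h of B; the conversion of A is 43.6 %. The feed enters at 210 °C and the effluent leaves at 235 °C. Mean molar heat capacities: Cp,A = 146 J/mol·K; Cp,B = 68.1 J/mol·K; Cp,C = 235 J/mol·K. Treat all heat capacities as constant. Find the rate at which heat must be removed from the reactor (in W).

Q_out = 1460 W

Extent of reaction ξ = 0.436 × 205 = 89.38 mol/h
Reaction term: ξ·ΔH°_rxn = 89.38 × -75.5 = -6748.2 kJ/h
Sensible, feed 210→25 °C: -8119.7 kJ/h
Outlet flows (mol/h): A 115.62, B 115.62, C 89.38
Sensible, products 25→235 °C: 9609.3 kJ/h
Q = ΔH = -5258.6 kJ/h = -1.4607 kW
Heat removed = 1460.7 W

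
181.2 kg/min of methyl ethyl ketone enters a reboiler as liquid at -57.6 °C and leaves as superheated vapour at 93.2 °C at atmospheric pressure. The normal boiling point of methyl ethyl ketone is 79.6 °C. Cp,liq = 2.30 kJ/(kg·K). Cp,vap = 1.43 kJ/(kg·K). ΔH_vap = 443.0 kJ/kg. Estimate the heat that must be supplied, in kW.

liquid -57.6→79.6 °C: 315.56 kJ/kg
vaporisation at 79.6 °C: 443 kJ/kg
vapour 79.6→93.2 °C: 19.448 kJ/kg
Δh = 315.56 + 443 + 19.448 = 778.01 kJ/kg
Q = ṁ·Δh = 181.2 kg/min × 778.01 kJ/kg = 140980 kJ/min
|Q| = 2349.6 kW

Q = 2350 kW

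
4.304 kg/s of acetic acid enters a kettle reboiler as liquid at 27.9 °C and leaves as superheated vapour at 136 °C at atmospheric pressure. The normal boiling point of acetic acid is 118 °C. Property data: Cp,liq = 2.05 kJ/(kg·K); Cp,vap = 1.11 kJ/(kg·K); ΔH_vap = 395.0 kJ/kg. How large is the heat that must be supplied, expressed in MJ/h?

liquid 27.9→118 °C: 184.7 kJ/kg
vaporisation at 118 °C: 395 kJ/kg
vapour 118→136 °C: 19.98 kJ/kg
Δh = 184.7 + 395 + 19.98 = 599.68 kJ/kg
Q = ṁ·Δh = 4.304 kg/s × 599.68 kJ/kg = 2581 kJ/s
|Q| = 2581 kW = 9291.8 MJ/h

Q = 9290 MJ/h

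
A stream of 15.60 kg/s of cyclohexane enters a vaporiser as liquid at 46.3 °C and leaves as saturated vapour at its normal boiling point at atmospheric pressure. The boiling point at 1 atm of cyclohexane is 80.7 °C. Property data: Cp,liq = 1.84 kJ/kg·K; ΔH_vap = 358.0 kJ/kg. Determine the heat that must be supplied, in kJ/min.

Q = 394000 kJ/min

liquid 46.3→80.7 °C: 63.296 kJ/kg
vaporisation at 80.7 °C: 358 kJ/kg
Δh = 63.296 + 358 = 421.3 kJ/kg
Q = ṁ·Δh = 15.60 kg/s × 421.3 kJ/kg = 6572.2 kJ/s
|Q| = 6572.2 kW = 394330 kJ/min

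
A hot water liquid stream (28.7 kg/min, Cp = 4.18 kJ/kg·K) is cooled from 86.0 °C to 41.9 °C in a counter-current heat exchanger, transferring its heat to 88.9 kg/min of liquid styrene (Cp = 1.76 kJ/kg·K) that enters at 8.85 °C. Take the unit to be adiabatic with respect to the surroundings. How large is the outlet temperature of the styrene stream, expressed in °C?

T_c,out = 42.7 °C

Heat released by hot stream: Q = 28.7 × 4.18 × (86.0 − 41.9) = 5290.5 kJ/min
Energy balance on cold side (adiabatic exchanger): Q = ṁ_c·Cp_c·(T_c,out − T_c,in)
T_c,out = 8.85 + 5290.5/(88.9 × 1.76) = 42.663 °C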